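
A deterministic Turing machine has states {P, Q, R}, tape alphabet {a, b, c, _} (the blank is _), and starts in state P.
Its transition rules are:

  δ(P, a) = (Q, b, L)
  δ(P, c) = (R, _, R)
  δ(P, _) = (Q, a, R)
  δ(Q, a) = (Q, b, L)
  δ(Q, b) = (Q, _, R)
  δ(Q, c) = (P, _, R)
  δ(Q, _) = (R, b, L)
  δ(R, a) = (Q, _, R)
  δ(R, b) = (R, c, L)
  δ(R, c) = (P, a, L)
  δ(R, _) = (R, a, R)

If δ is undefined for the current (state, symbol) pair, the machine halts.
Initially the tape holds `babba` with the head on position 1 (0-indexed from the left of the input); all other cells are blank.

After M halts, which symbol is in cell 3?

P | b[a]bba   read a → write b, move L, go to Q
Q | [b]bbba   read b → write _, move R, go to Q
Q | _[b]bba   read b → write _, move R, go to Q
Q | __[b]ba   read b → write _, move R, go to Q
Q | ___[b]a   read b → write _, move R, go to Q
Q | ____[a]   read a → write b, move L, go to Q
Q | ___[_]b   read _ → write b, move L, go to R
R | __[_]bb   read _ → write a, move R, go to R
R | __a[b]b   read b → write c, move L, go to R
R | __[a]cb   read a → write _, move R, go to Q
Q | ___[c]b   read c → write _, move R, go to P
P | ____[b]
Cell 3 holds _ when M halts.

_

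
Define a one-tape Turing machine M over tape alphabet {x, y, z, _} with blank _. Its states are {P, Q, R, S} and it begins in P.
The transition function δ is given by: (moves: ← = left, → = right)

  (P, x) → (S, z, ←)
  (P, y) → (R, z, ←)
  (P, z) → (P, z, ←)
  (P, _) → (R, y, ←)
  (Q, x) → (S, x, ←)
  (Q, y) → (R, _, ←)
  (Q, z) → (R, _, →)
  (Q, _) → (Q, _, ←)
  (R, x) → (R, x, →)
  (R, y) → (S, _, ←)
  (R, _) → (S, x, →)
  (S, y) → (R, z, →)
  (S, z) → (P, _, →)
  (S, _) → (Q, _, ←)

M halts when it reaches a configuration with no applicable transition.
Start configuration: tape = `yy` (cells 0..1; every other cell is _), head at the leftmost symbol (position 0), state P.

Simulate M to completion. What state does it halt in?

state=P head=0 tape=_[y]y___   (P,y)→(R,z,←)
state=R head=-1 tape=[_]zy___   (R,_)→(S,x,→)
state=S head=0 tape=x[z]y___   (S,z)→(P,_,→)
state=P head=1 tape=x_[y]___   (P,y)→(R,z,←)
state=R head=0 tape=x[_]z___   (R,_)→(S,x,→)
state=S head=1 tape=xx[z]___   (S,z)→(P,_,→)
state=P head=2 tape=xx_[_]__   (P,_)→(R,y,←)
state=R head=1 tape=xx[_]y__   (R,_)→(S,x,→)
state=S head=2 tape=xxx[y]__   (S,y)→(R,z,→)
state=R head=3 tape=xxxz[_]_   (R,_)→(S,x,→)
state=S head=4 tape=xxxzx[_]   (S,_)→(Q,_,←)
state=Q head=3 tape=xxxz[x]_   (Q,x)→(S,x,←)
state=S head=2 tape=xxx[z]x_   (S,z)→(P,_,→)
state=P head=3 tape=xxx_[x]_   (P,x)→(S,z,←)
state=S head=2 tape=xxx[_]z_   (S,_)→(Q,_,←)
state=Q head=1 tape=xx[x]_z_   (Q,x)→(S,x,←)
state=S head=0 tape=x[x]x_z_
No transition is defined for (S, x); M halts in state S.

S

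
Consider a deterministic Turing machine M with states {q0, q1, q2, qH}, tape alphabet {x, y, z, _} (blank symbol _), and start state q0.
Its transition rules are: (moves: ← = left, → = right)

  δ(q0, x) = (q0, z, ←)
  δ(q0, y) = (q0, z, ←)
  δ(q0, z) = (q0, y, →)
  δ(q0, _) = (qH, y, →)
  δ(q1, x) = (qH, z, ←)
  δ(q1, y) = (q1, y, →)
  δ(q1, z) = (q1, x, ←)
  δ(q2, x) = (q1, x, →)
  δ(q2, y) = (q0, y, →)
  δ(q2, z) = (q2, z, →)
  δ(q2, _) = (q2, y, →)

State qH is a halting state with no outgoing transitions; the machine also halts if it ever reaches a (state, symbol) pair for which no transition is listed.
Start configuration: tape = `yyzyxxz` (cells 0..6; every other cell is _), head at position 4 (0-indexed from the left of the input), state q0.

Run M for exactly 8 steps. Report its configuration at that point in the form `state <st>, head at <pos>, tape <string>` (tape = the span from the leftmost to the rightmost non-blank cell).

q0 | yyzy[x]xz   read x → write z, move ←, go to q0
q0 | yyz[y]zxz   read y → write z, move ←, go to q0
q0 | yy[z]zzxz   read z → write y, move →, go to q0
q0 | yyy[z]zxz   read z → write y, move →, go to q0
q0 | yyyy[z]xz   read z → write y, move →, go to q0
q0 | yyyyy[x]z   read x → write z, move ←, go to q0
q0 | yyyy[y]zz   read y → write z, move ←, go to q0
q0 | yyy[y]zzz   read y → write z, move ←, go to q0
q0 | yy[y]zzzz
After 8 steps: state q0, head at 2, tape yyyzzzz.

state q0, head at 2, tape yyyzzzz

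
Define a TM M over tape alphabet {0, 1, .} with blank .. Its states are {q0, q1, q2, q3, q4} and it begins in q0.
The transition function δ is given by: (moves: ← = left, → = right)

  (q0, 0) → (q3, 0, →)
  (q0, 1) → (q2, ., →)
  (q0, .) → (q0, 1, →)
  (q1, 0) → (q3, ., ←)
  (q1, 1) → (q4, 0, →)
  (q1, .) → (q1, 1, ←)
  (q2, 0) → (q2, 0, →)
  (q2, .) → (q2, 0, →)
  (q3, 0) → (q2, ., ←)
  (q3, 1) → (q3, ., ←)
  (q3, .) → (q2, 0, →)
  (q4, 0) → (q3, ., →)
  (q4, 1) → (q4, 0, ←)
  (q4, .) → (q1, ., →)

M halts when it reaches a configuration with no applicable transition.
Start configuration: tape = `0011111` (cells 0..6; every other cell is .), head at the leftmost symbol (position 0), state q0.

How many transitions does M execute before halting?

4

state=q0 head=0 tape=[0]011111   (q0,0)→(q3,0,→)
state=q3 head=1 tape=0[0]11111   (q3,0)→(q2,.,←)
state=q2 head=0 tape=[0].11111   (q2,0)→(q2,0,→)
state=q2 head=1 tape=0[.]11111   (q2,.)→(q2,0,→)
state=q2 head=2 tape=00[1]1111
M halts after 4 transitions.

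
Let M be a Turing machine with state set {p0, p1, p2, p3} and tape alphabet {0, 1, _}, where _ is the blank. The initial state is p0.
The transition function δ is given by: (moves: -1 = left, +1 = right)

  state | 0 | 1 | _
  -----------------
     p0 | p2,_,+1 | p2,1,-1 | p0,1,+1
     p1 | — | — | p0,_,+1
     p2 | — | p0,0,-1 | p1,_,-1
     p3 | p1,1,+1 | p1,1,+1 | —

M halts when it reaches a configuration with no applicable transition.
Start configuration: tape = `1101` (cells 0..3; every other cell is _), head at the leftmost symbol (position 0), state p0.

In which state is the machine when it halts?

p0 | __[1]101   read 1 → write 1, move -1, go to p2
p2 | _[_]1101   read _ → write _, move -1, go to p1
p1 | [_]_1101   read _ → write _, move +1, go to p0
p0 | _[_]1101   read _ → write 1, move +1, go to p0
p0 | _1[1]101   read 1 → write 1, move -1, go to p2
p2 | _[1]1101   read 1 → write 0, move -1, go to p0
p0 | [_]01101   read _ → write 1, move +1, go to p0
p0 | 1[0]1101   read 0 → write _, move +1, go to p2
p2 | 1_[1]101   read 1 → write 0, move -1, go to p0
p0 | 1[_]0101   read _ → write 1, move +1, go to p0
p0 | 11[0]101   read 0 → write _, move +1, go to p2
p2 | 11_[1]01   read 1 → write 0, move -1, go to p0
p0 | 11[_]001   read _ → write 1, move +1, go to p0
p0 | 111[0]01   read 0 → write _, move +1, go to p2
p2 | 111_[0]1
No transition is defined for (p2, 0); M halts in state p2.

p2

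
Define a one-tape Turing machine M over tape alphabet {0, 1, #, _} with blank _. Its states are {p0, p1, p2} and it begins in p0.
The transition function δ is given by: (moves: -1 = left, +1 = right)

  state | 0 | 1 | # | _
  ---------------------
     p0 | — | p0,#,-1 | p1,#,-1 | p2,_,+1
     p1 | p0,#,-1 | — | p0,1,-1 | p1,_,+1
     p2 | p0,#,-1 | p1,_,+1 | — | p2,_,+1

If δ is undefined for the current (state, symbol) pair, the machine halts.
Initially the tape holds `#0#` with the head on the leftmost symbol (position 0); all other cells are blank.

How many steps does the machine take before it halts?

7

state=p0 head=0 tape=_[#]0#   (p0,#)→(p1,#,-1)
state=p1 head=-1 tape=[_]#0#   (p1,_)→(p1,_,+1)
state=p1 head=0 tape=_[#]0#   (p1,#)→(p0,1,-1)
state=p0 head=-1 tape=[_]10#   (p0,_)→(p2,_,+1)
state=p2 head=0 tape=_[1]0#   (p2,1)→(p1,_,+1)
state=p1 head=1 tape=__[0]#   (p1,0)→(p0,#,-1)
state=p0 head=0 tape=_[_]##   (p0,_)→(p2,_,+1)
state=p2 head=1 tape=__[#]#
M halts after 7 transitions.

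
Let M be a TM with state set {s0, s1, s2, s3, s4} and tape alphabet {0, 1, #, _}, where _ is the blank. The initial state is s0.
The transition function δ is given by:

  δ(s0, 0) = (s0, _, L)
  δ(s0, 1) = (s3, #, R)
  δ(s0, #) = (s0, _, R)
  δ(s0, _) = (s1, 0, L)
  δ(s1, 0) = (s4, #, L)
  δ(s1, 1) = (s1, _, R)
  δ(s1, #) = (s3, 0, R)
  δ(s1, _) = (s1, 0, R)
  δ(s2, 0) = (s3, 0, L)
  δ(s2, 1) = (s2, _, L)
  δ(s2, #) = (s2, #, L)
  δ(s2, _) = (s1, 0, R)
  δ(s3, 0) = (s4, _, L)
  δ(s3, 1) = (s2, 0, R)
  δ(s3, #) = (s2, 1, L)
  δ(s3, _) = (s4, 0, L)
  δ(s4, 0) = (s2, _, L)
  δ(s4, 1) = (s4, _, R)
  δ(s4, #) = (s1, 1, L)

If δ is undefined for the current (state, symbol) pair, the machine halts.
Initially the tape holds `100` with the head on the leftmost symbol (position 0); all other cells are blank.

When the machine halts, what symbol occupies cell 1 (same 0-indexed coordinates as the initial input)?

#

state=s0 head=0 tape=___[1]00_   (s0,1)→(s3,#,R)
state=s3 head=1 tape=___#[0]0_   (s3,0)→(s4,_,L)
state=s4 head=0 tape=___[#]_0_   (s4,#)→(s1,1,L)
state=s1 head=-1 tape=__[_]1_0_   (s1,_)→(s1,0,R)
state=s1 head=0 tape=__0[1]_0_   (s1,1)→(s1,_,R)
state=s1 head=1 tape=__0_[_]0_   (s1,_)→(s1,0,R)
state=s1 head=2 tape=__0_0[0]_   (s1,0)→(s4,#,L)
state=s4 head=1 tape=__0_[0]#_   (s4,0)→(s2,_,L)
state=s2 head=0 tape=__0[_]_#_   (s2,_)→(s1,0,R)
state=s1 head=1 tape=__00[_]#_   (s1,_)→(s1,0,R)
state=s1 head=2 tape=__000[#]_   (s1,#)→(s3,0,R)
state=s3 head=3 tape=__0000[_]   (s3,_)→(s4,0,L)
state=s4 head=2 tape=__000[0]0   (s4,0)→(s2,_,L)
state=s2 head=1 tape=__00[0]_0   (s2,0)→(s3,0,L)
state=s3 head=0 tape=__0[0]0_0   (s3,0)→(s4,_,L)
state=s4 head=-1 tape=__[0]_0_0   (s4,0)→(s2,_,L)
state=s2 head=-2 tape=_[_]__0_0   (s2,_)→(s1,0,R)
state=s1 head=-1 tape=_0[_]_0_0   (s1,_)→(s1,0,R)
state=s1 head=0 tape=_00[_]0_0   (s1,_)→(s1,0,R)
state=s1 head=1 tape=_000[0]_0   (s1,0)→(s4,#,L)
state=s4 head=0 tape=_00[0]#_0   (s4,0)→(s2,_,L)
state=s2 head=-1 tape=_0[0]_#_0   (s2,0)→(s3,0,L)
state=s3 head=-2 tape=_[0]0_#_0   (s3,0)→(s4,_,L)
state=s4 head=-3 tape=[_]_0_#_0
Cell 1 holds # when M halts.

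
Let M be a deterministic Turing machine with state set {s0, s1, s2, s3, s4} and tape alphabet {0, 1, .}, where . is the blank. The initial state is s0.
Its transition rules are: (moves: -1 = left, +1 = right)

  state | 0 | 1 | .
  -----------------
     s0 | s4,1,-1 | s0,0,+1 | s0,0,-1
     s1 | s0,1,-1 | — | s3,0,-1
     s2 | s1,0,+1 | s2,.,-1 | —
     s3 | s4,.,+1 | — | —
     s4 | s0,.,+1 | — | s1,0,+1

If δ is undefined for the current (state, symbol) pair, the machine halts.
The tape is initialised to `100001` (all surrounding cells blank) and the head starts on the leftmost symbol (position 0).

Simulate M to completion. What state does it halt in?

s1

s0 | [1]00001..   read 1 → write 0, move +1, go to s0
s0 | 0[0]0001..   read 0 → write 1, move -1, go to s4
s4 | [0]10001..   read 0 → write ., move +1, go to s0
s0 | .[1]0001..   read 1 → write 0, move +1, go to s0
s0 | .0[0]001..   read 0 → write 1, move -1, go to s4
s4 | .[0]1001..   read 0 → write ., move +1, go to s0
s0 | ..[1]001..   read 1 → write 0, move +1, go to s0
s0 | ..0[0]01..   read 0 → write 1, move -1, go to s4
s4 | ..[0]101..   read 0 → write ., move +1, go to s0
s0 | ...[1]01..   read 1 → write 0, move +1, go to s0
s0 | ...0[0]1..   read 0 → write 1, move -1, go to s4
s4 | ...[0]11..   read 0 → write ., move +1, go to s0
s0 | ....[1]1..   read 1 → write 0, move +1, go to s0
s0 | ....0[1]..   read 1 → write 0, move +1, go to s0
s0 | ....00[.].   read . → write 0, move -1, go to s0
s0 | ....0[0]0.   read 0 → write 1, move -1, go to s4
s4 | ....[0]10.   read 0 → write ., move +1, go to s0
s0 | .....[1]0.   read 1 → write 0, move +1, go to s0
s0 | .....0[0].   read 0 → write 1, move -1, go to s4
s4 | .....[0]1.   read 0 → write ., move +1, go to s0
s0 | ......[1].   read 1 → write 0, move +1, go to s0
s0 | ......0[.]   read . → write 0, move -1, go to s0
s0 | ......[0]0   read 0 → write 1, move -1, go to s4
s4 | .....[.]10   read . → write 0, move +1, go to s1
s1 | .....0[1]0
No transition is defined for (s1, 1); M halts in state s1.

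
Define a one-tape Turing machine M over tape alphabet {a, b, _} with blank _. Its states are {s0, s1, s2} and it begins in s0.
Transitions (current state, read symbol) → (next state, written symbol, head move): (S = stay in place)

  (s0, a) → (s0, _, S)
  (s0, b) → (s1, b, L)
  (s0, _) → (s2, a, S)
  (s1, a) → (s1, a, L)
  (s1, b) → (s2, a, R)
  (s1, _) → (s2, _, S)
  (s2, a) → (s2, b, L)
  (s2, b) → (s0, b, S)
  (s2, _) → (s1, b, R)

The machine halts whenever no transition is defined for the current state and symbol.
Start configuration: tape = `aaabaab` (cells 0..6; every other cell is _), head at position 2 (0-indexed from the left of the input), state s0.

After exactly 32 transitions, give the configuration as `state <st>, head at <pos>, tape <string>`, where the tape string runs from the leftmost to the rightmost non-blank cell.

state s0, head at -2, tape babbbbbbaab

state=s0 head=2 tape=____aa[a]baab   (s0,a)→(s0,_,S)
state=s0 head=2 tape=____aa[_]baab   (s0,_)→(s2,a,S)
state=s2 head=2 tape=____aa[a]baab   (s2,a)→(s2,b,L)
state=s2 head=1 tape=____a[a]bbaab   (s2,a)→(s2,b,L)
state=s2 head=0 tape=____[a]bbbaab   (s2,a)→(s2,b,L)
state=s2 head=-1 tape=___[_]bbbbaab   (s2,_)→(s1,b,R)
state=s1 head=0 tape=___b[b]bbbaab   (s1,b)→(s2,a,R)
state=s2 head=1 tape=___ba[b]bbaab   (s2,b)→(s0,b,S)
state=s0 head=1 tape=___ba[b]bbaab   (s0,b)→(s1,b,L)
state=s1 head=0 tape=___b[a]bbbaab   (s1,a)→(s1,a,L)
state=s1 head=-1 tape=___[b]abbbaab   (s1,b)→(s2,a,R)
state=s2 head=0 tape=___a[a]bbbaab   (s2,a)→(s2,b,L)
state=s2 head=-1 tape=___[a]bbbbaab   (s2,a)→(s2,b,L)
state=s2 head=-2 tape=__[_]bbbbbaab   (s2,_)→(s1,b,R)
state=s1 head=-1 tape=__b[b]bbbbaab   (s1,b)→(s2,a,R)
state=s2 head=0 tape=__ba[b]bbbaab   (s2,b)→(s0,b,S)
state=s0 head=0 tape=__ba[b]bbbaab   (s0,b)→(s1,b,L)
state=s1 head=-1 tape=__b[a]bbbbaab   (s1,a)→(s1,a,L)
state=s1 head=-2 tape=__[b]abbbbaab   (s1,b)→(s2,a,R)
state=s2 head=-1 tape=__a[a]bbbbaab   (s2,a)→(s2,b,L)
state=s2 head=-2 tape=__[a]bbbbbaab   (s2,a)→(s2,b,L)
state=s2 head=-3 tape=_[_]bbbbbbaab   (s2,_)→(s1,b,R)
state=s1 head=-2 tape=_b[b]bbbbbaab   (s1,b)→(s2,a,R)
state=s2 head=-1 tape=_ba[b]bbbbaab   (s2,b)→(s0,b,S)
state=s0 head=-1 tape=_ba[b]bbbbaab   (s0,b)→(s1,b,L)
state=s1 head=-2 tape=_b[a]bbbbbaab   (s1,a)→(s1,a,L)
state=s1 head=-3 tape=_[b]abbbbbaab   (s1,b)→(s2,a,R)
state=s2 head=-2 tape=_a[a]bbbbbaab   (s2,a)→(s2,b,L)
state=s2 head=-3 tape=_[a]bbbbbbaab   (s2,a)→(s2,b,L)
state=s2 head=-4 tape=[_]bbbbbbbaab   (s2,_)→(s1,b,R)
state=s1 head=-3 tape=b[b]bbbbbbaab   (s1,b)→(s2,a,R)
state=s2 head=-2 tape=ba[b]bbbbbaab   (s2,b)→(s0,b,S)
state=s0 head=-2 tape=ba[b]bbbbbaab
After 32 steps: state s0, head at -2, tape babbbbbbaab.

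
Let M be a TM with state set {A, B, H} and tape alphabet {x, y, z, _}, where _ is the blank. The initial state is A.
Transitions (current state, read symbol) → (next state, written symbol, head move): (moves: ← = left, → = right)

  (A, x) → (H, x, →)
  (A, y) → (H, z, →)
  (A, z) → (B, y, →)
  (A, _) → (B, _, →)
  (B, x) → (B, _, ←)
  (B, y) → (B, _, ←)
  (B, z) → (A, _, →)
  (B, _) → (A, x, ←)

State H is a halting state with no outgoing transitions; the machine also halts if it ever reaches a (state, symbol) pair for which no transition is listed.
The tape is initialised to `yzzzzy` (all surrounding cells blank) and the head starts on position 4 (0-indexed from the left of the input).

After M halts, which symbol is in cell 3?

A | yzzz[z]y   read z → write y, move →, go to B
B | yzzzy[y]   read y → write _, move ←, go to B
B | yzzz[y]_   read y → write _, move ←, go to B
B | yzz[z]__   read z → write _, move →, go to A
A | yzz_[_]_   read _ → write _, move →, go to B
B | yzz__[_]   read _ → write x, move ←, go to A
A | yzz_[_]x   read _ → write _, move →, go to B
B | yzz__[x]   read x → write _, move ←, go to B
B | yzz_[_]_   read _ → write x, move ←, go to A
A | yzz[_]x_   read _ → write _, move →, go to B
B | yzz_[x]_   read x → write _, move ←, go to B
B | yzz[_]__   read _ → write x, move ←, go to A
A | yz[z]x__   read z → write y, move →, go to B
B | yzy[x]__   read x → write _, move ←, go to B
B | yz[y]___   read y → write _, move ←, go to B
B | y[z]____   read z → write _, move →, go to A
A | y_[_]___   read _ → write _, move →, go to B
B | y__[_]__   read _ → write x, move ←, go to A
A | y_[_]x__   read _ → write _, move →, go to B
B | y__[x]__   read x → write _, move ←, go to B
B | y_[_]___   read _ → write x, move ←, go to A
A | y[_]x___   read _ → write _, move →, go to B
B | y_[x]___   read x → write _, move ←, go to B
B | y[_]____   read _ → write x, move ←, go to A
A | [y]x____   read y → write z, move →, go to H
H | z[x]____
Cell 3 holds _ when M halts.

_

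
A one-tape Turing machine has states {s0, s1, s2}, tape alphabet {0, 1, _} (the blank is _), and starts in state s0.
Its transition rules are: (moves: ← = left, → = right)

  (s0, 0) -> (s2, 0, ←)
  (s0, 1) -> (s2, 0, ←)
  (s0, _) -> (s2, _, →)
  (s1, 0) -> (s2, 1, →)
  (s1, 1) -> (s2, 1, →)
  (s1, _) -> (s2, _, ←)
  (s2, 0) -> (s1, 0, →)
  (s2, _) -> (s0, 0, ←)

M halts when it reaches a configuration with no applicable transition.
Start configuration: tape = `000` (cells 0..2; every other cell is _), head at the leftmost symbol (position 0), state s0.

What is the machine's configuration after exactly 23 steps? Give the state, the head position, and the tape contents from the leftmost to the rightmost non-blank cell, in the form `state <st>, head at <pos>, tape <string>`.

s0 | __[0]00__   read 0 → write 0, move ←, go to s2
s2 | _[_]000__   read _ → write 0, move ←, go to s0
s0 | [_]0000__   read _ → write _, move →, go to s2
s2 | _[0]000__   read 0 → write 0, move →, go to s1
s1 | _0[0]00__   read 0 → write 1, move →, go to s2
s2 | _01[0]0__   read 0 → write 0, move →, go to s1
s1 | _010[0]__   read 0 → write 1, move →, go to s2
s2 | _0101[_]_   read _ → write 0, move ←, go to s0
s0 | _010[1]0_   read 1 → write 0, move ←, go to s2
s2 | _01[0]00_   read 0 → write 0, move →, go to s1
s1 | _010[0]0_   read 0 → write 1, move →, go to s2
s2 | _0101[0]_   read 0 → write 0, move →, go to s1
s1 | _01010[_]   read _ → write _, move ←, go to s2
s2 | _0101[0]_   read 0 → write 0, move →, go to s1
s1 | _01010[_]   read _ → write _, move ←, go to s2
s2 | _0101[0]_   read 0 → write 0, move →, go to s1
s1 | _01010[_]   read _ → write _, move ←, go to s2
s2 | _0101[0]_   read 0 → write 0, move →, go to s1
s1 | _01010[_]   read _ → write _, move ←, go to s2
s2 | _0101[0]_   read 0 → write 0, move →, go to s1
s1 | _01010[_]   read _ → write _, move ←, go to s2
s2 | _0101[0]_   read 0 → write 0, move →, go to s1
s1 | _01010[_]   read _ → write _, move ←, go to s2
s2 | _0101[0]_
After 23 steps: state s2, head at 3, tape 01010.

state s2, head at 3, tape 01010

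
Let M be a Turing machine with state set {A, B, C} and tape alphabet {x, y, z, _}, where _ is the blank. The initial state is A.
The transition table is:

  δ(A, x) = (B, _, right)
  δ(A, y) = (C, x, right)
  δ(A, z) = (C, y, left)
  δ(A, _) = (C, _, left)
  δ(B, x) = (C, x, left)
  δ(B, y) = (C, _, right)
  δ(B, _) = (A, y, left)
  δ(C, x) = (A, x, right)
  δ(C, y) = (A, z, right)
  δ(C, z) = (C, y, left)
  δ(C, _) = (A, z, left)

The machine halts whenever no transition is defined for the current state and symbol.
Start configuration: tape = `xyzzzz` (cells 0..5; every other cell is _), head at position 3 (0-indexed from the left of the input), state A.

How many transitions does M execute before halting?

21

state=A head=3 tape=xyz[z]zz_   (A,z)→(C,y,left)
state=C head=2 tape=xy[z]yzz_   (C,z)→(C,y,left)
state=C head=1 tape=x[y]yyzz_   (C,y)→(A,z,right)
state=A head=2 tape=xz[y]yzz_   (A,y)→(C,x,right)
state=C head=3 tape=xzx[y]zz_   (C,y)→(A,z,right)
state=A head=4 tape=xzxz[z]z_   (A,z)→(C,y,left)
state=C head=3 tape=xzx[z]yz_   (C,z)→(C,y,left)
state=C head=2 tape=xz[x]yyz_   (C,x)→(A,x,right)
state=A head=3 tape=xzx[y]yz_   (A,y)→(C,x,right)
state=C head=4 tape=xzxx[y]z_   (C,y)→(A,z,right)
state=A head=5 tape=xzxxz[z]_   (A,z)→(C,y,left)
state=C head=4 tape=xzxx[z]y_   (C,z)→(C,y,left)
state=C head=3 tape=xzx[x]yy_   (C,x)→(A,x,right)
state=A head=4 tape=xzxx[y]y_   (A,y)→(C,x,right)
state=C head=5 tape=xzxxx[y]_   (C,y)→(A,z,right)
state=A head=6 tape=xzxxxz[_]   (A,_)→(C,_,left)
state=C head=5 tape=xzxxx[z]_   (C,z)→(C,y,left)
state=C head=4 tape=xzxx[x]y_   (C,x)→(A,x,right)
state=A head=5 tape=xzxxx[y]_   (A,y)→(C,x,right)
state=C head=6 tape=xzxxxx[_]   (C,_)→(A,z,left)
state=A head=5 tape=xzxxx[x]z   (A,x)→(B,_,right)
state=B head=6 tape=xzxxx_[z]
M halts after 21 transitions.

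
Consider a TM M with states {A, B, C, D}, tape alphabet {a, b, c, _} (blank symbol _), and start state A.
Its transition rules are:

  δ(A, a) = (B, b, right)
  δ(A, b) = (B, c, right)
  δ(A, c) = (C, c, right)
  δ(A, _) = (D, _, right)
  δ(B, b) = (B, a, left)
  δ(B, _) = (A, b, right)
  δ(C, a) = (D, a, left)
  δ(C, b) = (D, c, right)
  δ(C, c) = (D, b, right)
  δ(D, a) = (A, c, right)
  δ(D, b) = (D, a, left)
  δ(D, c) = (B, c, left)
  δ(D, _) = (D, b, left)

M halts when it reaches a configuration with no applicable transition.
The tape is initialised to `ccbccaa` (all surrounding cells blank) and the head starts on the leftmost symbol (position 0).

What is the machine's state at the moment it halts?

B

state=A head=0 tape=__[c]cbccaa   (A,c)→(C,c,right)
state=C head=1 tape=__c[c]bccaa   (C,c)→(D,b,right)
state=D head=2 tape=__cb[b]ccaa   (D,b)→(D,a,left)
state=D head=1 tape=__c[b]accaa   (D,b)→(D,a,left)
state=D head=0 tape=__[c]aaccaa   (D,c)→(B,c,left)
state=B head=-1 tape=_[_]caaccaa   (B,_)→(A,b,right)
state=A head=0 tape=_b[c]aaccaa   (A,c)→(C,c,right)
state=C head=1 tape=_bc[a]accaa   (C,a)→(D,a,left)
state=D head=0 tape=_b[c]aaccaa   (D,c)→(B,c,left)
state=B head=-1 tape=_[b]caaccaa   (B,b)→(B,a,left)
state=B head=-2 tape=[_]acaaccaa   (B,_)→(A,b,right)
state=A head=-1 tape=b[a]caaccaa   (A,a)→(B,b,right)
state=B head=0 tape=bb[c]aaccaa
No transition is defined for (B, c); M halts in state B.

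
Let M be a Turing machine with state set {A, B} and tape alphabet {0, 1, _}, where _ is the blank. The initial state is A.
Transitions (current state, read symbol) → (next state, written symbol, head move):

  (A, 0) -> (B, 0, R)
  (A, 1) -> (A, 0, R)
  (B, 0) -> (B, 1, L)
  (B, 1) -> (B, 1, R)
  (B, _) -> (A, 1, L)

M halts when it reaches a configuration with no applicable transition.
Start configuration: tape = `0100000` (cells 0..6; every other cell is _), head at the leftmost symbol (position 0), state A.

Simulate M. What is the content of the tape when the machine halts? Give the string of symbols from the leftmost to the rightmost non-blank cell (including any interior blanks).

state=A head=0 tape=[0]100000__   (A,0)→(B,0,R)
state=B head=1 tape=0[1]00000__   (B,1)→(B,1,R)
state=B head=2 tape=01[0]0000__   (B,0)→(B,1,L)
state=B head=1 tape=0[1]10000__   (B,1)→(B,1,R)
state=B head=2 tape=01[1]0000__   (B,1)→(B,1,R)
state=B head=3 tape=011[0]000__   (B,0)→(B,1,L)
state=B head=2 tape=01[1]1000__   (B,1)→(B,1,R)
state=B head=3 tape=011[1]000__   (B,1)→(B,1,R)
state=B head=4 tape=0111[0]00__   (B,0)→(B,1,L)
state=B head=3 tape=011[1]100__   (B,1)→(B,1,R)
state=B head=4 tape=0111[1]00__   (B,1)→(B,1,R)
state=B head=5 tape=01111[0]0__   (B,0)→(B,1,L)
state=B head=4 tape=0111[1]10__   (B,1)→(B,1,R)
state=B head=5 tape=01111[1]0__   (B,1)→(B,1,R)
state=B head=6 tape=011111[0]__   (B,0)→(B,1,L)
state=B head=5 tape=01111[1]1__   (B,1)→(B,1,R)
state=B head=6 tape=011111[1]__   (B,1)→(B,1,R)
state=B head=7 tape=0111111[_]_   (B,_)→(A,1,L)
state=A head=6 tape=011111[1]1_   (A,1)→(A,0,R)
state=A head=7 tape=0111110[1]_   (A,1)→(A,0,R)
state=A head=8 tape=01111100[_]
The non-blank tape span at halt is 01111100.

01111100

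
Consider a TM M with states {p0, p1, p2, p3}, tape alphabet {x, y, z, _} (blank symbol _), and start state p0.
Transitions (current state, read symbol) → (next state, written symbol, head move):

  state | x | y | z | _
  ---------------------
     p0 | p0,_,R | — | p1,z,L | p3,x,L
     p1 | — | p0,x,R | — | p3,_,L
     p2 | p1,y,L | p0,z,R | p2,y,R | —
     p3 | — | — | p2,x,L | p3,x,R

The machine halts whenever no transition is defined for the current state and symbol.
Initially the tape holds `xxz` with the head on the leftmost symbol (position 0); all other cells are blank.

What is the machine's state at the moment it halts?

p1

p0 | [x]xz   read x → write _, move R, go to p0
p0 | _[x]z   read x → write _, move R, go to p0
p0 | __[z]   read z → write z, move L, go to p1
p1 | _[_]z   read _ → write _, move L, go to p3
p3 | [_]_z   read _ → write x, move R, go to p3
p3 | x[_]z   read _ → write x, move R, go to p3
p3 | xx[z]   read z → write x, move L, go to p2
p2 | x[x]x   read x → write y, move L, go to p1
p1 | [x]yx
No transition is defined for (p1, x); M halts in state p1.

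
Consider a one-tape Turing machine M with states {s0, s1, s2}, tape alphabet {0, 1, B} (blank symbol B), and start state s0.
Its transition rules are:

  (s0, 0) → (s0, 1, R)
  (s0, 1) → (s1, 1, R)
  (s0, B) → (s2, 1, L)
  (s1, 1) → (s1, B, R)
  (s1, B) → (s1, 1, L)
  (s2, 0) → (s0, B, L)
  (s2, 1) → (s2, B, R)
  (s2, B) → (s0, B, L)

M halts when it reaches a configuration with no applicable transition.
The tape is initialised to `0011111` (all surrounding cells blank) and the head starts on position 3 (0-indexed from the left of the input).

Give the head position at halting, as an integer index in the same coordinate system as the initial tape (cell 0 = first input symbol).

1

state=s0 head=3 tape=001[1]111BBB   (s0,1)→(s1,1,R)
state=s1 head=4 tape=0011[1]11BBB   (s1,1)→(s1,B,R)
state=s1 head=5 tape=0011B[1]1BBB   (s1,1)→(s1,B,R)
state=s1 head=6 tape=0011BB[1]BBB   (s1,1)→(s1,B,R)
state=s1 head=7 tape=0011BBB[B]BB   (s1,B)→(s1,1,L)
state=s1 head=6 tape=0011BB[B]1BB   (s1,B)→(s1,1,L)
state=s1 head=5 tape=0011B[B]11BB   (s1,B)→(s1,1,L)
state=s1 head=4 tape=0011[B]111BB   (s1,B)→(s1,1,L)
state=s1 head=3 tape=001[1]1111BB   (s1,1)→(s1,B,R)
state=s1 head=4 tape=001B[1]111BB   (s1,1)→(s1,B,R)
state=s1 head=5 tape=001BB[1]11BB   (s1,1)→(s1,B,R)
state=s1 head=6 tape=001BBB[1]1BB   (s1,1)→(s1,B,R)
state=s1 head=7 tape=001BBBB[1]BB   (s1,1)→(s1,B,R)
state=s1 head=8 tape=001BBBBB[B]B   (s1,B)→(s1,1,L)
state=s1 head=7 tape=001BBBB[B]1B   (s1,B)→(s1,1,L)
state=s1 head=6 tape=001BBB[B]11B   (s1,B)→(s1,1,L)
state=s1 head=5 tape=001BB[B]111B   (s1,B)→(s1,1,L)
state=s1 head=4 tape=001B[B]1111B   (s1,B)→(s1,1,L)
state=s1 head=3 tape=001[B]11111B   (s1,B)→(s1,1,L)
state=s1 head=2 tape=00[1]111111B   (s1,1)→(s1,B,R)
state=s1 head=3 tape=00B[1]11111B   (s1,1)→(s1,B,R)
state=s1 head=4 tape=00BB[1]1111B   (s1,1)→(s1,B,R)
state=s1 head=5 tape=00BBB[1]111B   (s1,1)→(s1,B,R)
state=s1 head=6 tape=00BBBB[1]11B   (s1,1)→(s1,B,R)
state=s1 head=7 tape=00BBBBB[1]1B   (s1,1)→(s1,B,R)
state=s1 head=8 tape=00BBBBBB[1]B   (s1,1)→(s1,B,R)
state=s1 head=9 tape=00BBBBBBB[B]   (s1,B)→(s1,1,L)
state=s1 head=8 tape=00BBBBBB[B]1   (s1,B)→(s1,1,L)
state=s1 head=7 tape=00BBBBB[B]11   (s1,B)→(s1,1,L)
state=s1 head=6 tape=00BBBB[B]111   (s1,B)→(s1,1,L)
state=s1 head=5 tape=00BBB[B]1111   (s1,B)→(s1,1,L)
state=s1 head=4 tape=00BB[B]11111   (s1,B)→(s1,1,L)
state=s1 head=3 tape=00B[B]111111   (s1,B)→(s1,1,L)
state=s1 head=2 tape=00[B]1111111   (s1,B)→(s1,1,L)
state=s1 head=1 tape=0[0]11111111
At halt the head is at cell 1.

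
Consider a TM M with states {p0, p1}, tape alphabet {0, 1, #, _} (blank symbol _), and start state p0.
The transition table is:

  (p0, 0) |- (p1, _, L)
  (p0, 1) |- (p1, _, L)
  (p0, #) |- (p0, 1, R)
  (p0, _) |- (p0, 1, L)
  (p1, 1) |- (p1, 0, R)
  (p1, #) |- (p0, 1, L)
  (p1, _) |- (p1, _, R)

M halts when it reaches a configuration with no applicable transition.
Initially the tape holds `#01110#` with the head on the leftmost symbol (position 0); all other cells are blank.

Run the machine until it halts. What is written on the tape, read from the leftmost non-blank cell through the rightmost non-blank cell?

state=p0 head=0 tape=[#]01110#   (p0,#)→(p0,1,R)
state=p0 head=1 tape=1[0]1110#   (p0,0)→(p1,_,L)
state=p1 head=0 tape=[1]_1110#   (p1,1)→(p1,0,R)
state=p1 head=1 tape=0[_]1110#   (p1,_)→(p1,_,R)
state=p1 head=2 tape=0_[1]110#   (p1,1)→(p1,0,R)
state=p1 head=3 tape=0_0[1]10#   (p1,1)→(p1,0,R)
state=p1 head=4 tape=0_00[1]0#   (p1,1)→(p1,0,R)
state=p1 head=5 tape=0_000[0]#
The non-blank tape span at halt is 0_0000#.

0_0000#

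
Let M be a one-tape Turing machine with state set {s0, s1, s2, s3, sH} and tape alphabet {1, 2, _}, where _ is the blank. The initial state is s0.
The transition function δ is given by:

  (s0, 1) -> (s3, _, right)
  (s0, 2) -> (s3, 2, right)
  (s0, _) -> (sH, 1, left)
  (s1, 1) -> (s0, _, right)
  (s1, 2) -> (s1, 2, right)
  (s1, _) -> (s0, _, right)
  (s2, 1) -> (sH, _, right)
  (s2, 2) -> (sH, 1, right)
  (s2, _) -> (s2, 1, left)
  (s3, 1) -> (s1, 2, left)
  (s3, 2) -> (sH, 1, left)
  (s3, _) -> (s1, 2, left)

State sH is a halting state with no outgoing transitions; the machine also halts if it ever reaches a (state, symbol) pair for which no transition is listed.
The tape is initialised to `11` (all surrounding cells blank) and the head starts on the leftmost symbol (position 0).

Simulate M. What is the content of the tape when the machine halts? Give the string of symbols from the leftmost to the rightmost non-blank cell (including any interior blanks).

state=s0 head=0 tape=[1]1___   (s0,1)→(s3,_,right)
state=s3 head=1 tape=_[1]___   (s3,1)→(s1,2,left)
state=s1 head=0 tape=[_]2___   (s1,_)→(s0,_,right)
state=s0 head=1 tape=_[2]___   (s0,2)→(s3,2,right)
state=s3 head=2 tape=_2[_]__   (s3,_)→(s1,2,left)
state=s1 head=1 tape=_[2]2__   (s1,2)→(s1,2,right)
state=s1 head=2 tape=_2[2]__   (s1,2)→(s1,2,right)
state=s1 head=3 tape=_22[_]_   (s1,_)→(s0,_,right)
state=s0 head=4 tape=_22_[_]   (s0,_)→(sH,1,left)
state=sH head=3 tape=_22[_]1
The non-blank tape span at halt is 22_1.

22_1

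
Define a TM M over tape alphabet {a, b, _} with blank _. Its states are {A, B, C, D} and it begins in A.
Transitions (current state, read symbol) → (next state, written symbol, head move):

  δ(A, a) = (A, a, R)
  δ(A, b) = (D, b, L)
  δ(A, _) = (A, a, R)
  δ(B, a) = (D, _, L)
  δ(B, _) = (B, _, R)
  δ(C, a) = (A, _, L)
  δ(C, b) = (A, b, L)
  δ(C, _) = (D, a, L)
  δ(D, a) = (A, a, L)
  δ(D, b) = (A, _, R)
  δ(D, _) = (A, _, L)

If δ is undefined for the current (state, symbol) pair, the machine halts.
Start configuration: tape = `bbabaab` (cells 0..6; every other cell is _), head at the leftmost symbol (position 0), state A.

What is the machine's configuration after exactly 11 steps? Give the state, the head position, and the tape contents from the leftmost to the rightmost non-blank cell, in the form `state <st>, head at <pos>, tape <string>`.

state A, head at -1, tape aabbabaab

state=A head=0 tape=__[b]babaab   (A,b)→(D,b,L)
state=D head=-1 tape=_[_]bbabaab   (D,_)→(A,_,L)
state=A head=-2 tape=[_]_bbabaab   (A,_)→(A,a,R)
state=A head=-1 tape=a[_]bbabaab   (A,_)→(A,a,R)
state=A head=0 tape=aa[b]babaab   (A,b)→(D,b,L)
state=D head=-1 tape=a[a]bbabaab   (D,a)→(A,a,L)
state=A head=-2 tape=[a]abbabaab   (A,a)→(A,a,R)
state=A head=-1 tape=a[a]bbabaab   (A,a)→(A,a,R)
state=A head=0 tape=aa[b]babaab   (A,b)→(D,b,L)
state=D head=-1 tape=a[a]bbabaab   (D,a)→(A,a,L)
state=A head=-2 tape=[a]abbabaab   (A,a)→(A,a,R)
state=A head=-1 tape=a[a]bbabaab
After 11 steps: state A, head at -1, tape aabbabaab.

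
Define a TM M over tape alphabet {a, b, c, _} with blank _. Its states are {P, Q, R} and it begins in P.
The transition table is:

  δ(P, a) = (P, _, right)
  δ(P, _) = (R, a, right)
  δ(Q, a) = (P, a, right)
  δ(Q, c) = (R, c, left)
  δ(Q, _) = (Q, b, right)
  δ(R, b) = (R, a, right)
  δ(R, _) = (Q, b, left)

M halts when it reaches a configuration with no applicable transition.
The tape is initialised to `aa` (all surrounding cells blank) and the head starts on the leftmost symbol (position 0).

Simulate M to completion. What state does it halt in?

P

state=P head=0 tape=[a]a__   (P,a)→(P,_,right)
state=P head=1 tape=_[a]__   (P,a)→(P,_,right)
state=P head=2 tape=__[_]_   (P,_)→(R,a,right)
state=R head=3 tape=__a[_]   (R,_)→(Q,b,left)
state=Q head=2 tape=__[a]b   (Q,a)→(P,a,right)
state=P head=3 tape=__a[b]
No transition is defined for (P, b); M halts in state P.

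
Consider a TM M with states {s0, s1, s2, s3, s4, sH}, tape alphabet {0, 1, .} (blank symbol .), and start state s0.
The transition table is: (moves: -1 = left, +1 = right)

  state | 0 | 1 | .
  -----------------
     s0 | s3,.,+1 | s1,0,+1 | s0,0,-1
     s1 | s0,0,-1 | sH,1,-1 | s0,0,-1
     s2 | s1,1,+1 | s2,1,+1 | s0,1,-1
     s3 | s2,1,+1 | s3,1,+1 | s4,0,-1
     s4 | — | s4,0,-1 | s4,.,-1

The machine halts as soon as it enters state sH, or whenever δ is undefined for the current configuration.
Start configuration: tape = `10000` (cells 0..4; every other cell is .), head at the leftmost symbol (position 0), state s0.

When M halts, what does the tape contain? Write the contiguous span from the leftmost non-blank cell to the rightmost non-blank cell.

s0 | [1]0000..   read 1 → write 0, move +1, go to s1
s1 | 0[0]000..   read 0 → write 0, move -1, go to s0
s0 | [0]0000..   read 0 → write ., move +1, go to s3
s3 | .[0]000..   read 0 → write 1, move +1, go to s2
s2 | .1[0]00..   read 0 → write 1, move +1, go to s1
s1 | .11[0]0..   read 0 → write 0, move -1, go to s0
s0 | .1[1]00..   read 1 → write 0, move +1, go to s1
s1 | .10[0]0..   read 0 → write 0, move -1, go to s0
s0 | .1[0]00..   read 0 → write ., move +1, go to s3
s3 | .1.[0]0..   read 0 → write 1, move +1, go to s2
s2 | .1.1[0]..   read 0 → write 1, move +1, go to s1
s1 | .1.11[.].   read . → write 0, move -1, go to s0
s0 | .1.1[1]0.   read 1 → write 0, move +1, go to s1
s1 | .1.10[0].   read 0 → write 0, move -1, go to s0
s0 | .1.1[0]0.   read 0 → write ., move +1, go to s3
s3 | .1.1.[0].   read 0 → write 1, move +1, go to s2
s2 | .1.1.1[.]   read . → write 1, move -1, go to s0
s0 | .1.1.[1]1   read 1 → write 0, move +1, go to s1
s1 | .1.1.0[1]   read 1 → write 1, move -1, go to sH
sH | .1.1.[0]1
The non-blank tape span at halt is 1.1.01.

1.1.01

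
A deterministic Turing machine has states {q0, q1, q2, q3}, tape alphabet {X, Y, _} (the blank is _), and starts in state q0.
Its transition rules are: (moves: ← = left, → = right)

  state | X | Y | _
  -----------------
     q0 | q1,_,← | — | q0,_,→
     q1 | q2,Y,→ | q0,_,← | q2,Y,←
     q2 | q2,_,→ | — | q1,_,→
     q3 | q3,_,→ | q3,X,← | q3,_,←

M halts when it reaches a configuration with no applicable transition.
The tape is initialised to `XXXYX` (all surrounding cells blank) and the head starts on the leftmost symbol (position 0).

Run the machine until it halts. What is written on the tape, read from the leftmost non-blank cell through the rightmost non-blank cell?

state=q0 head=0 tape=__[X]XXYX   (q0,X)→(q1,_,←)
state=q1 head=-1 tape=_[_]_XXYX   (q1,_)→(q2,Y,←)
state=q2 head=-2 tape=[_]Y_XXYX   (q2,_)→(q1,_,→)
state=q1 head=-1 tape=_[Y]_XXYX   (q1,Y)→(q0,_,←)
state=q0 head=-2 tape=[_]__XXYX   (q0,_)→(q0,_,→)
state=q0 head=-1 tape=_[_]_XXYX   (q0,_)→(q0,_,→)
state=q0 head=0 tape=__[_]XXYX   (q0,_)→(q0,_,→)
state=q0 head=1 tape=___[X]XYX   (q0,X)→(q1,_,←)
state=q1 head=0 tape=__[_]_XYX   (q1,_)→(q2,Y,←)
state=q2 head=-1 tape=_[_]Y_XYX   (q2,_)→(q1,_,→)
state=q1 head=0 tape=__[Y]_XYX   (q1,Y)→(q0,_,←)
state=q0 head=-1 tape=_[_]__XYX   (q0,_)→(q0,_,→)
state=q0 head=0 tape=__[_]_XYX   (q0,_)→(q0,_,→)
state=q0 head=1 tape=___[_]XYX   (q0,_)→(q0,_,→)
state=q0 head=2 tape=____[X]YX   (q0,X)→(q1,_,←)
state=q1 head=1 tape=___[_]_YX   (q1,_)→(q2,Y,←)
state=q2 head=0 tape=__[_]Y_YX   (q2,_)→(q1,_,→)
state=q1 head=1 tape=___[Y]_YX   (q1,Y)→(q0,_,←)
state=q0 head=0 tape=__[_]__YX   (q0,_)→(q0,_,→)
state=q0 head=1 tape=___[_]_YX   (q0,_)→(q0,_,→)
state=q0 head=2 tape=____[_]YX   (q0,_)→(q0,_,→)
state=q0 head=3 tape=_____[Y]X
The non-blank tape span at halt is YX.

YX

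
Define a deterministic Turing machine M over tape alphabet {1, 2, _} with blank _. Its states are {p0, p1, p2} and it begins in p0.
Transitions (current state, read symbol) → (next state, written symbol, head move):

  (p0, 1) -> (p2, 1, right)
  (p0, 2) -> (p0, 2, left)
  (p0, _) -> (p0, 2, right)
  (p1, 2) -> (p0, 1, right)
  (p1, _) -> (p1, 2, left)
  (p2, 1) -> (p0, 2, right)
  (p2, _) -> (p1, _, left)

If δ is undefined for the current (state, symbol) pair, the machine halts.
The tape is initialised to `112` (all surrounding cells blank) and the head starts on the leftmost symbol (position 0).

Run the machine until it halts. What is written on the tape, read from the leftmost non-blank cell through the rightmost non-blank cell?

p0 | [1]12   read 1 → write 1, move right, go to p2
p2 | 1[1]2   read 1 → write 2, move right, go to p0
p0 | 12[2]   read 2 → write 2, move left, go to p0
p0 | 1[2]2   read 2 → write 2, move left, go to p0
p0 | [1]22   read 1 → write 1, move right, go to p2
p2 | 1[2]2
The non-blank tape span at halt is 122.

122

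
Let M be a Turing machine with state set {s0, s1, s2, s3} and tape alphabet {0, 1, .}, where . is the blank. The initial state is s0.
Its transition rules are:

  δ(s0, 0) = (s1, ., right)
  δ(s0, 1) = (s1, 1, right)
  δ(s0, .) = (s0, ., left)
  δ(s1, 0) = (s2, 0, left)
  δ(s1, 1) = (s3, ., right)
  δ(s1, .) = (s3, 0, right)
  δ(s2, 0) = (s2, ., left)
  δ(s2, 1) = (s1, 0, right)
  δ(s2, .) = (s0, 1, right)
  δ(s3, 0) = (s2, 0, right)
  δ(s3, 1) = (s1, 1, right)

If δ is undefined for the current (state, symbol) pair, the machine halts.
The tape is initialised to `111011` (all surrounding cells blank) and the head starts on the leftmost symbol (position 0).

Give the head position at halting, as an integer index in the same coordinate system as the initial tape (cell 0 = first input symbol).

6

state=s0 head=0 tape=[1]11011.   (s0,1)→(s1,1,right)
state=s1 head=1 tape=1[1]1011.   (s1,1)→(s3,.,right)
state=s3 head=2 tape=1.[1]011.   (s3,1)→(s1,1,right)
state=s1 head=3 tape=1.1[0]11.   (s1,0)→(s2,0,left)
state=s2 head=2 tape=1.[1]011.   (s2,1)→(s1,0,right)
state=s1 head=3 tape=1.0[0]11.   (s1,0)→(s2,0,left)
state=s2 head=2 tape=1.[0]011.   (s2,0)→(s2,.,left)
state=s2 head=1 tape=1[.].011.   (s2,.)→(s0,1,right)
state=s0 head=2 tape=11[.]011.   (s0,.)→(s0,.,left)
state=s0 head=1 tape=1[1].011.   (s0,1)→(s1,1,right)
state=s1 head=2 tape=11[.]011.   (s1,.)→(s3,0,right)
state=s3 head=3 tape=110[0]11.   (s3,0)→(s2,0,right)
state=s2 head=4 tape=1100[1]1.   (s2,1)→(s1,0,right)
state=s1 head=5 tape=11000[1].   (s1,1)→(s3,.,right)
state=s3 head=6 tape=11000.[.]
At halt the head is at cell 6.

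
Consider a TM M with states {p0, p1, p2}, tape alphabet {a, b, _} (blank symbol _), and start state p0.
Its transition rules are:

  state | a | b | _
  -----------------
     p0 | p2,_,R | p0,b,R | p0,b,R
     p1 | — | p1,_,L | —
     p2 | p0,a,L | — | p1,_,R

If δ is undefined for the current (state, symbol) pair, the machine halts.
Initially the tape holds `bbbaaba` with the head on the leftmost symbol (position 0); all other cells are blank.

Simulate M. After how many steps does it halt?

p0 | [b]bbaaba   read b → write b, move R, go to p0
p0 | b[b]baaba   read b → write b, move R, go to p0
p0 | bb[b]aaba   read b → write b, move R, go to p0
p0 | bbb[a]aba   read a → write _, move R, go to p2
p2 | bbb_[a]ba   read a → write a, move L, go to p0
p0 | bbb[_]aba   read _ → write b, move R, go to p0
p0 | bbbb[a]ba   read a → write _, move R, go to p2
p2 | bbbb_[b]a
M halts after 7 transitions.

7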